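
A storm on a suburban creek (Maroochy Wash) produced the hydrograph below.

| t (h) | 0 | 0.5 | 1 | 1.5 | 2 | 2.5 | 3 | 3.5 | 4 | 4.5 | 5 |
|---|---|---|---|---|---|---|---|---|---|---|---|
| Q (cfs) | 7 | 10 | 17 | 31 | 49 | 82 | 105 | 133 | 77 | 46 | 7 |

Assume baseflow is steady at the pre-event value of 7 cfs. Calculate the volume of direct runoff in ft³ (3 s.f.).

Direct-runoff ordinates (Q − Q_b): 0.0, 3.0, 10.0, 24.0, 42.0, 75.0, 98.0, 126.0, 70.0, 39.0, 0.0 cfs.
ΣQ_DR = 487.0 cfs.
With Δt = 0.5 h = 1800 s, V = ΣQ_DR · Δt = 487.0 × 1800 = 8.77 × 10^5 ft³.

V ≈ 8.77 × 10^5 ft³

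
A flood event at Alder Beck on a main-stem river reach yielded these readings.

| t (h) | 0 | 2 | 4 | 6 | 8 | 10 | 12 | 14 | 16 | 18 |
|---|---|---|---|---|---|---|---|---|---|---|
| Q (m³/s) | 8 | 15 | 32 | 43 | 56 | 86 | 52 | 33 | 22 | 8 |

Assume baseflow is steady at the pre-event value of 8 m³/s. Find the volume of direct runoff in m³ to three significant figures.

V ≈ 1.98 × 10^6 m³

Direct-runoff ordinates (Q − Q_b): 0.0, 7.0, 24.0, 35.0, 48.0, 78.0, 44.0, 25.0, 14.0, 0.0 m³/s.
ΣQ_DR = 275.0 m³/s.
With Δt = 2 h = 7200 s, V = ΣQ_DR · Δt = 275.0 × 7200 = 1.98 × 10^6 m³.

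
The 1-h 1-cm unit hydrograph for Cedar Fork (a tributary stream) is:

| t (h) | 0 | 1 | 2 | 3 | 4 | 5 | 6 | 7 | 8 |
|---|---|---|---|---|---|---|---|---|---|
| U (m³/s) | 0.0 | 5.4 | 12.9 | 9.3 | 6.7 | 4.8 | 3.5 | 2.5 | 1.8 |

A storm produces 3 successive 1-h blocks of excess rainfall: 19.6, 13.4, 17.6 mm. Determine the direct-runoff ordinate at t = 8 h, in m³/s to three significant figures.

Q ≈ 13.0 m³/s

By discrete convolution, Q_j = Σ (P_i / 10 mm) · U_{j−i}.
At t = 8 h (j=8): Q = (19.6/10)·1.8 + (13.4/10)·2.5 + (17.6/10)·3.5 = 13.0 m³/s.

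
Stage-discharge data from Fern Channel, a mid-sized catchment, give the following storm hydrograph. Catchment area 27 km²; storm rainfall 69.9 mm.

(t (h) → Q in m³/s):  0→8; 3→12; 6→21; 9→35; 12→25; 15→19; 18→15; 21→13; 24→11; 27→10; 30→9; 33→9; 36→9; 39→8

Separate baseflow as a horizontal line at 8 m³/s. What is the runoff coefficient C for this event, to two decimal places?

C ≈ 0.53

ΣQ_DR = 92.00 m³/s; V = ΣQ_DR·Δt = 9.936 × 10^5 m³.
Runoff depth d = V / A = 36.80 mm.
C = d / P = 36.80 / 69.9 = 0.53.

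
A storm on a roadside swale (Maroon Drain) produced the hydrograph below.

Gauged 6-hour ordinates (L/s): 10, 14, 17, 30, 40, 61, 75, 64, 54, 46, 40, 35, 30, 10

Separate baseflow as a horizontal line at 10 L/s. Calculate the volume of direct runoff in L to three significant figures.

Direct-runoff ordinates (Q − Q_b): 0.0, 4.0, 7.0, 20.0, 30.0, 51.0, 65.0, 54.0, 44.0, 36.0, 30.0, 25.0, 20.0, 0.0 L/s.
ΣQ_DR = 386.0 L/s.
With Δt = 6 h = 21600 s, V = ΣQ_DR · Δt = 386.0 × 21600 = 8.34 × 10^6 L.

V ≈ 8.34 × 10^6 L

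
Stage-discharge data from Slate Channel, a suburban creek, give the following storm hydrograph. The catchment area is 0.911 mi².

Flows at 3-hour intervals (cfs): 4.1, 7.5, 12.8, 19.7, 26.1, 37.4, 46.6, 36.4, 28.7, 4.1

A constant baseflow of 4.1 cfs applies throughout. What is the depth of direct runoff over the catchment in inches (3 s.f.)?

Direct runoff: 0.0, 3.4, 8.7, 15.6, 22.0, 33.3, 42.5, 32.3, 24.6, 0.0 cfs; ΣQ_DR = 182.4 cfs.
V = ΣQ_DR · Δt = 182.4 × 10800 s = 1.970 × 10^6 ft³.
Over A = 0.911 mi², depth = V / A = 0.931 in.

d ≈ 0.931 in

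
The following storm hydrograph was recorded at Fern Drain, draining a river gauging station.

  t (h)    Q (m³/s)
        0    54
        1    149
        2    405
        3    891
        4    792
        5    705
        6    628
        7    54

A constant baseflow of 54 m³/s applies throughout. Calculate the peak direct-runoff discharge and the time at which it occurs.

Q_p = 837.0 m³/s at t = 3 h

Subtracting baseflow gives direct-runoff ordinates: 0.0, 95.0, 351.0, 837.0, 738.0, 651.0, 574.0, 0.0 m³/s.
The maximum is 837.0 m³/s, occurring at the reading for t = 3 h.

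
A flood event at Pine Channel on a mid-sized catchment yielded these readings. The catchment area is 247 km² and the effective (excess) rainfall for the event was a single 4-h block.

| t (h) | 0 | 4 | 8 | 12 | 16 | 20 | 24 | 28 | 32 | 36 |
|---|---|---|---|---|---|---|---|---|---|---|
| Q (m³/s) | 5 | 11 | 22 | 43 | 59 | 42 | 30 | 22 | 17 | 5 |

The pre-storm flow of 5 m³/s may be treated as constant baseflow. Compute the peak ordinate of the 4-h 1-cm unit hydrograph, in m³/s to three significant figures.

Direct runoff: 0.0, 6.0, 17.0, 38.0, 54.0, 37.0, 25.0, 17.0, 12.0, 0.0 m³/s; ΣQ_DR = 206.0 m³/s, peak = 54.0 m³/s.
Runoff depth d = ΣQ_DR·Δt / A = 206.0 × 14400 / (247 km²) = 12.01 mm.
The 1-cm UH is the DRH scaled by (10 mm)/d, so U_p = 54.0 × 10/12.01 = 45.0 m³/s.

U_p ≈ 45.0 m³/s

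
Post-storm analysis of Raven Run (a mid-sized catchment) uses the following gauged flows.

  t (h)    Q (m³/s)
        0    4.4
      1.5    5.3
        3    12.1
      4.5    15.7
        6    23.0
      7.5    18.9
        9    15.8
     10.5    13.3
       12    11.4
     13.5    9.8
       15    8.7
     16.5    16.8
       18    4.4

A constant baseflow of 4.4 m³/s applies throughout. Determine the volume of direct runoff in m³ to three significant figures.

V ≈ 5.53 × 10^5 m³

Direct-runoff ordinates (Q − Q_b): 0.0, 0.9, 7.7, 11.3, 18.6, 14.5, 11.4, 8.9, 7.0, 5.4, 4.3, 12.4, 0.0 m³/s.
ΣQ_DR = 102.4 m³/s.
With Δt = 1.5 h = 5400 s, V = ΣQ_DR · Δt = 102.4 × 5400 = 5.53 × 10^5 m³.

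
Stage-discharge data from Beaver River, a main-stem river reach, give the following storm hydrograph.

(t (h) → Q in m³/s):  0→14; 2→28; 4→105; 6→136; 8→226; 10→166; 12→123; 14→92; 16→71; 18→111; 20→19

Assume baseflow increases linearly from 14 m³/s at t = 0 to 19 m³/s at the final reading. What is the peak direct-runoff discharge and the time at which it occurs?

Q_p = 210.00 m³/s at t = 8 h

Subtracting baseflow gives direct-runoff ordinates: 0.00, 13.50, 90.00, 120.50, 210.00, 149.50, 106.00, 74.50, 53.00, 92.50, 0.00 m³/s.
The maximum is 210.00 m³/s, occurring at the reading for t = 8 h.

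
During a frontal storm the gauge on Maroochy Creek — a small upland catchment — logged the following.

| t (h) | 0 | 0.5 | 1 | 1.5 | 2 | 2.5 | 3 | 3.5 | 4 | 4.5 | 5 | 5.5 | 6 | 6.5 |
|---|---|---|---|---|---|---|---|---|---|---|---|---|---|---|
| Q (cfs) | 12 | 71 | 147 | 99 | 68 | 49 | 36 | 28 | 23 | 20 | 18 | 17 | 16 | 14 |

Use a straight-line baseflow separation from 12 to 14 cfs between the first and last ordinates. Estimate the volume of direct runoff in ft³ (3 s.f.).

Direct-runoff ordinates (Q − Q_b): 0.00, 58.85, 134.69, 86.54, 55.38, 36.23, 23.08, 14.92, 9.77, 6.62, 4.46, 3.31, 2.15, 0.00 cfs.
ΣQ_DR = 436.0 cfs.
With Δt = 0.5 h = 1800 s, V = ΣQ_DR · Δt = 436.0 × 1800 = 7.85 × 10^5 ft³.

V ≈ 7.85 × 10^5 ft³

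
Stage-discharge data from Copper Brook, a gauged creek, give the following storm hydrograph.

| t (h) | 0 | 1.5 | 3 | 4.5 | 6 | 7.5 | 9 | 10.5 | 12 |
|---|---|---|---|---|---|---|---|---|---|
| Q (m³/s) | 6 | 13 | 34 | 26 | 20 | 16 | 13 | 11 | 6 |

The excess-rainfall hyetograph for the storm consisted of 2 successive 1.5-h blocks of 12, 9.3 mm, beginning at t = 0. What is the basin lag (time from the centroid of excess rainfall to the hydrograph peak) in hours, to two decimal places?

Centroid of excess rainfall: t_c = Σ P_i·t̄_i / ΣP_i = 1.4049 h (block centres at 0.75, 2.25 h).
Hydrograph peak occurs at t = 3 h, so basin lag t_L = 3 − 1.4049 = 1.60 h.

t_L ≈ 1.60 h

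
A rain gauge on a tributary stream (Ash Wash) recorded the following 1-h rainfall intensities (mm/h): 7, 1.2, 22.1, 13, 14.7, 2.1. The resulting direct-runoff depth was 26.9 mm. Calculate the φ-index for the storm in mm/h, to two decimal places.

Only the 3 blocks with intensity above φ contribute runoff: 22.1, 13, 14.7 mm/h.
Σ(I−φ)·Δt = d  ⇒  (22.1+13+14.7 − 3φ)·1 = 26.9
φ = (49.80 − 26.9/1) / 3 = 7.63 mm/h.

φ ≈ 7.63 mm/h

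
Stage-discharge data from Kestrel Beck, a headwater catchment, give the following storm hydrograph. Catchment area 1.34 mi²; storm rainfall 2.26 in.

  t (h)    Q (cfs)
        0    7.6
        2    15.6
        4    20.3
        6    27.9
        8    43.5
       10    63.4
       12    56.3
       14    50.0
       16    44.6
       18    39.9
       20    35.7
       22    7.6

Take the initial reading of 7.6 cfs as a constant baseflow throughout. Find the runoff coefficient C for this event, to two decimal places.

C ≈ 0.33

ΣQ_DR = 321.2 cfs; V = ΣQ_DR·Δt = 2.313 × 10^6 ft³.
Runoff depth d = V / A = 0.7429 in.
C = d / P = 0.7429 / 2.26 = 0.33.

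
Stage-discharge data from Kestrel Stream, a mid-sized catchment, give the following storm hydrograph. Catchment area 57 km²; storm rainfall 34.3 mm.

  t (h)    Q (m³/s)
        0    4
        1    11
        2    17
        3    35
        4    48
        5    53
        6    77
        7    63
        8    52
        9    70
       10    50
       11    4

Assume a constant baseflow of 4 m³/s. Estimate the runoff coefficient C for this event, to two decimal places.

C ≈ 0.80

ΣQ_DR = 436.0 m³/s; V = ΣQ_DR·Δt = 1.570 × 10^6 m³.
Runoff depth d = V / A = 27.54 mm.
C = d / P = 27.54 / 34.3 = 0.80.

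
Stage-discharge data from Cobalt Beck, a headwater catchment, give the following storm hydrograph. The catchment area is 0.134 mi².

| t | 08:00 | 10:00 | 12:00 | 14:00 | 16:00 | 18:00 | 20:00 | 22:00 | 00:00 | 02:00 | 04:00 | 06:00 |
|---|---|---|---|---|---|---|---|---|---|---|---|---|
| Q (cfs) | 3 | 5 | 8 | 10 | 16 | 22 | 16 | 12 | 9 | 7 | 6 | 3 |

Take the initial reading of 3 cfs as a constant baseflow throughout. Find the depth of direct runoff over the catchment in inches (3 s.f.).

Direct runoff: 0.0, 2.0, 5.0, 7.0, 13.0, 19.0, 13.0, 9.0, 6.0, 4.0, 3.0, 0.0 cfs; ΣQ_DR = 81.00 cfs.
V = ΣQ_DR · Δt = 81.00 × 7200 s = 5.832 × 10^5 ft³.
Over A = 0.134 mi², depth = V / A = 1.87 in.

d ≈ 1.87 in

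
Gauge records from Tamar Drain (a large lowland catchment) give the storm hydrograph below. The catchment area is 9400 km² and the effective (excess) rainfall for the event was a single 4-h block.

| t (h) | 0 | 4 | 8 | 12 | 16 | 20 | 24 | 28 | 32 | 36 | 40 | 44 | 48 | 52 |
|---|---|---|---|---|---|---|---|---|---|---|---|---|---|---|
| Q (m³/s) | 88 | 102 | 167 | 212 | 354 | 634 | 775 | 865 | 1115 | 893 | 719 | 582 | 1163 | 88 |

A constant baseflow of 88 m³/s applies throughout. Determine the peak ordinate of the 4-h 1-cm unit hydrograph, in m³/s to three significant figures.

U_p ≈ 1080 m³/s

Direct runoff: 0.0, 14.0, 79.0, 124.0, 266.0, 546.0, 687.0, 777.0, 1027.0, 805.0, 631.0, 494.0, 1075.0, 0.0 m³/s; ΣQ_DR = 6525 m³/s, peak = 1075.0 m³/s.
Runoff depth d = ΣQ_DR·Δt / A = 6525 × 14400 / (9400 km²) = 9.996 mm.
The 1-cm UH is the DRH scaled by (10 mm)/d, so U_p = 1075.0 × 10/9.996 = 1080 m³/s.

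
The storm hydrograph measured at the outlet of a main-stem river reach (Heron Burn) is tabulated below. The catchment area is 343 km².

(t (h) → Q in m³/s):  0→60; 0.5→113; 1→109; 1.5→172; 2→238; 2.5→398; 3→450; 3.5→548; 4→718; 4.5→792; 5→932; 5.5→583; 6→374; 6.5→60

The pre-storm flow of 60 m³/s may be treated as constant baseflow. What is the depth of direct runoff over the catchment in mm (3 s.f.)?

Direct runoff: 0.0, 53.0, 49.0, 112.0, 178.0, 338.0, 390.0, 488.0, 658.0, 732.0, 872.0, 523.0, 314.0, 0.0 m³/s; ΣQ_DR = 4707 m³/s.
V = ΣQ_DR · Δt = 4707 × 1800 s = 8.473 × 10^6 m³.
Over A = 343 km², depth = V / A = 24.7 mm.

d ≈ 24.7 mm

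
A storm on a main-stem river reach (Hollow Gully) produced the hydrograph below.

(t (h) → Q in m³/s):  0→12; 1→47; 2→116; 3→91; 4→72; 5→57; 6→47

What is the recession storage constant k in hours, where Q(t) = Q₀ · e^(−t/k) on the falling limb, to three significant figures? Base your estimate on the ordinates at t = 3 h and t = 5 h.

On the falling limb, Q drops from 91 to 57 m³/s between t = 3 h and t = 5 h (Δt = 2 h).
k = −Δt / ln(Q₂/Q₁) = −2 / ln(57/91) = 4.28 h.

k ≈ 4.28 h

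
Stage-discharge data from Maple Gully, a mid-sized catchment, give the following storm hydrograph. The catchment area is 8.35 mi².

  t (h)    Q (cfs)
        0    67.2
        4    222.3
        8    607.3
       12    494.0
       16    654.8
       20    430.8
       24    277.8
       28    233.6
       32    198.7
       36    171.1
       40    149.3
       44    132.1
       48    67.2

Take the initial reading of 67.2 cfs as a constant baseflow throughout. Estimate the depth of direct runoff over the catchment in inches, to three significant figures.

Direct runoff: 0.0, 155.1, 540.1, 426.8, 587.6, 363.6, 210.6, 166.4, 131.5, 103.9, 82.1, 64.9, 0.0 cfs; ΣQ_DR = 2833 cfs.
V = ΣQ_DR · Δt = 2833 × 14400 s = 4.079 × 10^7 ft³.
Over A = 8.35 mi², depth = V / A = 2.10 in.

d ≈ 2.10 in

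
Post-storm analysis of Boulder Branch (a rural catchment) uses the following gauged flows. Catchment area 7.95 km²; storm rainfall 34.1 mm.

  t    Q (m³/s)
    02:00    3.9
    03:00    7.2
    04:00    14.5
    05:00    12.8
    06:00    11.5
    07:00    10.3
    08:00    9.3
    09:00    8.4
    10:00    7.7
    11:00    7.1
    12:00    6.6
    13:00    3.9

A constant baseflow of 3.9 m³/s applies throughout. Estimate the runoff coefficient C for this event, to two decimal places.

C ≈ 0.75

ΣQ_DR = 56.40 m³/s; V = ΣQ_DR·Δt = 2.030 × 10^5 m³.
Runoff depth d = V / A = 25.54 mm.
C = d / P = 25.54 / 34.1 = 0.75.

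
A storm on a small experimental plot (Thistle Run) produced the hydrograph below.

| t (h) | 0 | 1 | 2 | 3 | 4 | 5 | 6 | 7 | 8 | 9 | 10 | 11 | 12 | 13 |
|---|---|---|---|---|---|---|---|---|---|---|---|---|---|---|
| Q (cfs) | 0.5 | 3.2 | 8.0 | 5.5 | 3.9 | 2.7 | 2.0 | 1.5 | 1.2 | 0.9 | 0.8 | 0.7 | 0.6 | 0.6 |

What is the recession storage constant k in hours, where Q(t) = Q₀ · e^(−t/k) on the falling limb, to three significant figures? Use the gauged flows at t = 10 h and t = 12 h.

On the falling limb, Q drops from 0.8 to 0.6 cfs between t = 10 h and t = 12 h (Δt = 2 h).
k = −Δt / ln(Q₂/Q₁) = −2 / ln(0.6/0.8) = 6.95 h.

k ≈ 6.95 h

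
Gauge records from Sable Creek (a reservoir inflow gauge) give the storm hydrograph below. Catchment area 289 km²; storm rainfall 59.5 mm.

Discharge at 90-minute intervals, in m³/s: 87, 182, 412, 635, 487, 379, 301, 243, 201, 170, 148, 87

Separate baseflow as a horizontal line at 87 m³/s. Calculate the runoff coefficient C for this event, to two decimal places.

ΣQ_DR = 2288 m³/s; V = ΣQ_DR·Δt = 1.236 × 10^7 m³.
Runoff depth d = V / A = 42.75 mm.
C = d / P = 42.75 / 59.5 = 0.72.

C ≈ 0.72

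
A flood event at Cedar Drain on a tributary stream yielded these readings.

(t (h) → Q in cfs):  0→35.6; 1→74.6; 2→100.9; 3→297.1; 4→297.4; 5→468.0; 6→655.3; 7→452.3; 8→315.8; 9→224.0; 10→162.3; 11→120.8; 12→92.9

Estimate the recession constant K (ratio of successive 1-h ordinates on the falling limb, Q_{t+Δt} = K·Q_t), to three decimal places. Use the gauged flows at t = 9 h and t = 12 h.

Using the recession-limb readings at t = 9 h and t = 12 h: Q falls from 224.0 to 92.9 cfs over 3 intervals.
K = (Q₂/Q₁)^(1/3) = (92.9/224.0)^(1/3) = 0.746.

K ≈ 0.746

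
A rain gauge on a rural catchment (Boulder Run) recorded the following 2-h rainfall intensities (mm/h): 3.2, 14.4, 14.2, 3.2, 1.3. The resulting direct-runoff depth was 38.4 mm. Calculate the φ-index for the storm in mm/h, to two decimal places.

Only the 2 blocks with intensity above φ contribute runoff: 14.4, 14.2 mm/h.
Σ(I−φ)·Δt = d  ⇒  (14.4+14.2 − 2φ)·2 = 38.4
φ = (28.60 − 38.4/2) / 2 = 4.70 mm/h.

φ ≈ 4.70 mm/h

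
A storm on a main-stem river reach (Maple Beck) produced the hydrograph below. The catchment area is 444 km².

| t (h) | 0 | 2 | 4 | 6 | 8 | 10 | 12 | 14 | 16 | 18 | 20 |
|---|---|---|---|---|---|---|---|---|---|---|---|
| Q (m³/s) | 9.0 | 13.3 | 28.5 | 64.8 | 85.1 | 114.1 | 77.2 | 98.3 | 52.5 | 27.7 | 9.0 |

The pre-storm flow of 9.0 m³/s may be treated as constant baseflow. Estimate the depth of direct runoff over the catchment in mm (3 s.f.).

d ≈ 7.79 mm

Direct runoff: 0.0, 4.3, 19.5, 55.8, 76.1, 105.1, 68.2, 89.3, 43.5, 18.7, 0.0 m³/s; ΣQ_DR = 480.5 m³/s.
V = ΣQ_DR · Δt = 480.5 × 7200 s = 3.460 × 10^6 m³.
Over A = 444 km², depth = V / A = 7.79 mm.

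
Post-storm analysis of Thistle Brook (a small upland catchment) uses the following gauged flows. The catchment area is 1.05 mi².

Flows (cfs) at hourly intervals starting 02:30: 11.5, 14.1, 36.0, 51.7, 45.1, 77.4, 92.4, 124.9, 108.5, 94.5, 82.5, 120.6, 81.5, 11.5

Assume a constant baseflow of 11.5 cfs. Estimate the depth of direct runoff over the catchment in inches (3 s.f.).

Direct runoff: 0.0, 2.6, 24.5, 40.2, 33.6, 65.9, 80.9, 113.4, 97.0, 83.0, 71.0, 109.1, 70.0, 0.0 cfs; ΣQ_DR = 791.2 cfs.
V = ΣQ_DR · Δt = 791.2 × 3600 s = 2.848 × 10^6 ft³.
Over A = 1.05 mi², depth = V / A = 1.17 in.

d ≈ 1.17 in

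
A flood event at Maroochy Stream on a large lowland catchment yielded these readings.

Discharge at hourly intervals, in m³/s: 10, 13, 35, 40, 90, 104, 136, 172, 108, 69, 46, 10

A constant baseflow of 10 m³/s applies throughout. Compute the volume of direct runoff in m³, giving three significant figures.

V ≈ 2.57 × 10^6 m³

Direct-runoff ordinates (Q − Q_b): 0.0, 3.0, 25.0, 30.0, 80.0, 94.0, 126.0, 162.0, 98.0, 59.0, 36.0, 0.0 m³/s.
ΣQ_DR = 713.0 m³/s.
With Δt = 1 h = 3600 s, V = ΣQ_DR · Δt = 713.0 × 3600 = 2.57 × 10^6 m³.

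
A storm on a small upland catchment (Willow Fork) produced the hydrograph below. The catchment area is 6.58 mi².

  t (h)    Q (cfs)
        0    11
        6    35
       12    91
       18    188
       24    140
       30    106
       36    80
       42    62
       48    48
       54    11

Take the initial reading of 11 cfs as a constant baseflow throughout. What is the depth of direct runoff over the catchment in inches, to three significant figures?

d ≈ 0.935 in

Direct runoff: 0.0, 24.0, 80.0, 177.0, 129.0, 95.0, 69.0, 51.0, 37.0, 0.0 cfs; ΣQ_DR = 662.0 cfs.
V = ΣQ_DR · Δt = 662.0 × 21600 s = 1.430 × 10^7 ft³.
Over A = 6.58 mi², depth = V / A = 0.935 in.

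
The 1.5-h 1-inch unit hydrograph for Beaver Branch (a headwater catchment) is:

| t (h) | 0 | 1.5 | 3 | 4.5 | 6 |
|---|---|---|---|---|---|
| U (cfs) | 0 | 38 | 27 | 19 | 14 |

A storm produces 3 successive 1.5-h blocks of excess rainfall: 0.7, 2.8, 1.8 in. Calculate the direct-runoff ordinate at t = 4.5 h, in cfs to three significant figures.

Q ≈ 157 cfs

By discrete convolution, Q_j = Σ (P_i / 1 in) · U_{j−i}.
At t = 4.5 h (j=3): Q = (0.7/1)·19 + (2.8/1)·27 + (1.8/1)·38 = 157 cfs.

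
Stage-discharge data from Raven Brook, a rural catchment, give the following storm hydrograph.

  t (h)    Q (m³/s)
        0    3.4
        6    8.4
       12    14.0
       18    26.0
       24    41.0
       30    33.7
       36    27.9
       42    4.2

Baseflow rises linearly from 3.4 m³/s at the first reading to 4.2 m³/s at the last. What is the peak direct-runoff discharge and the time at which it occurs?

Q_p = 37.14 m³/s at t = 24 h

Subtracting baseflow gives direct-runoff ordinates: 0.00, 4.89, 10.37, 22.26, 37.14, 29.73, 23.81, 0.00 m³/s.
The maximum is 37.14 m³/s, occurring at the reading for t = 24 h.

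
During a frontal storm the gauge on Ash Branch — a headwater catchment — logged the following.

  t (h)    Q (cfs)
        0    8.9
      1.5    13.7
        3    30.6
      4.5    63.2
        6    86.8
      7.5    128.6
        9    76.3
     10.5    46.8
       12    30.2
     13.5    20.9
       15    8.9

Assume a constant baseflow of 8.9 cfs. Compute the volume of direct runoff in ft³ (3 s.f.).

Direct-runoff ordinates (Q − Q_b): 0.0, 4.8, 21.7, 54.3, 77.9, 119.7, 67.4, 37.9, 21.3, 12.0, 0.0 cfs.
ΣQ_DR = 417.0 cfs.
With Δt = 1.5 h = 5400 s, V = ΣQ_DR · Δt = 417.0 × 5400 = 2.25 × 10^6 ft³.

V ≈ 2.25 × 10^6 ft³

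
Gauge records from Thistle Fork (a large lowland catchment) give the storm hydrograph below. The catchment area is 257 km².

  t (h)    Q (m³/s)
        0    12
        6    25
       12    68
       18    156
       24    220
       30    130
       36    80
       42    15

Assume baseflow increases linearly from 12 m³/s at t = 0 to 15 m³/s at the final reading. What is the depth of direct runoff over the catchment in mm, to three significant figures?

Direct runoff: 0.00, 12.57, 55.14, 142.71, 206.29, 115.86, 65.43, 0.00 m³/s; ΣQ_DR = 598.0 m³/s.
V = ΣQ_DR · Δt = 598.0 × 21600 s = 1.292 × 10^7 m³.
Over A = 257 km², depth = V / A = 50.3 mm.

d ≈ 50.3 mm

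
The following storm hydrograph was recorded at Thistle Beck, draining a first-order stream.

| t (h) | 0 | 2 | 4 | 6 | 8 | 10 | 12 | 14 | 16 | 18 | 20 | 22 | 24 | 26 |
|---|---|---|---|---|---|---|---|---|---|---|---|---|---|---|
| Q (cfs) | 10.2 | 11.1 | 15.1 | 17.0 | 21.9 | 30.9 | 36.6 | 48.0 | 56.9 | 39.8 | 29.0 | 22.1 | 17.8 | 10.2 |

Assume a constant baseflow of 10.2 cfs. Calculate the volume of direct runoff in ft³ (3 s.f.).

Direct-runoff ordinates (Q − Q_b): 0.0, 0.9, 4.9, 6.8, 11.7, 20.7, 26.4, 37.8, 46.7, 29.6, 18.8, 11.9, 7.6, 0.0 cfs.
ΣQ_DR = 223.8 cfs.
With Δt = 2 h = 7200 s, V = ΣQ_DR · Δt = 223.8 × 7200 = 1.61 × 10^6 ft³.

V ≈ 1.61 × 10^6 ft³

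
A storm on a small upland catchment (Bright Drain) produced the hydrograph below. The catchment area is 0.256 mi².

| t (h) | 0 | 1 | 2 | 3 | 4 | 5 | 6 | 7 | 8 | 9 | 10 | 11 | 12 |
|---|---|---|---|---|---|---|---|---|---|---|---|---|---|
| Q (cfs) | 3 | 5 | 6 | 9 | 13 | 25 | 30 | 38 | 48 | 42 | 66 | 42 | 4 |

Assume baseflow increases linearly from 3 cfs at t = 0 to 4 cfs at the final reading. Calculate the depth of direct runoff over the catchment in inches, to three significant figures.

Direct runoff: 0.00, 1.92, 2.83, 5.75, 9.67, 21.58, 26.50, 34.42, 44.33, 38.25, 62.17, 38.08, 0.00 cfs; ΣQ_DR = 285.5 cfs.
V = ΣQ_DR · Δt = 285.5 × 3600 s = 1.028 × 10^6 ft³.
Over A = 0.256 mi², depth = V / A = 1.73 in.

d ≈ 1.73 in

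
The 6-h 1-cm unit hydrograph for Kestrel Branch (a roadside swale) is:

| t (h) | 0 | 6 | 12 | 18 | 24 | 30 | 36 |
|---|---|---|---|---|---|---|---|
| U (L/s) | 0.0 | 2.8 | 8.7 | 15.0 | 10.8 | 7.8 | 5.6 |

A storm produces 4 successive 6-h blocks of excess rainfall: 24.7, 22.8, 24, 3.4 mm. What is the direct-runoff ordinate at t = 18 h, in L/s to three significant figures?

Q ≈ 63.6 L/s

By discrete convolution, Q_j = Σ (P_i / 10 mm) · U_{j−i}.
At t = 18 h (j=3): Q = (24.7/10)·15.0 + (22.8/10)·8.7 + (24/10)·2.8 + (3.4/10)·0.0 = 63.6 L/s.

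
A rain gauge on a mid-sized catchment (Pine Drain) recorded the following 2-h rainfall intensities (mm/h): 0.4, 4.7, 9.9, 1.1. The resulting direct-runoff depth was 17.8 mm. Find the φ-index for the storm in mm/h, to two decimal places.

φ ≈ 2.85 mm/h

Only the 2 blocks with intensity above φ contribute runoff: 4.7, 9.9 mm/h.
Σ(I−φ)·Δt = d  ⇒  (4.7+9.9 − 2φ)·2 = 17.8
φ = (14.60 − 17.8/2) / 2 = 2.85 mm/h.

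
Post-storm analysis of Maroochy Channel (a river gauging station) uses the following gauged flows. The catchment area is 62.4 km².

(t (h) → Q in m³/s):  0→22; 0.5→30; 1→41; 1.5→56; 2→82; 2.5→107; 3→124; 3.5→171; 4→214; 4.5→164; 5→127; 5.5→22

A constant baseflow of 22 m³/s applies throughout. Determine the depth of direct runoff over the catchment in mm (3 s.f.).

d ≈ 25.8 mm

Direct runoff: 0.0, 8.0, 19.0, 34.0, 60.0, 85.0, 102.0, 149.0, 192.0, 142.0, 105.0, 0.0 m³/s; ΣQ_DR = 896.0 m³/s.
V = ΣQ_DR · Δt = 896.0 × 1800 s = 1.613 × 10^6 m³.
Over A = 62.4 km², depth = V / A = 25.8 mm.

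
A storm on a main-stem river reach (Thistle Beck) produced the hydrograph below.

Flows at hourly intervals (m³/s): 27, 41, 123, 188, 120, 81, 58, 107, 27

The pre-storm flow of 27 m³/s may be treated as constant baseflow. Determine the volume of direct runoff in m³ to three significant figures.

Direct-runoff ordinates (Q − Q_b): 0.0, 14.0, 96.0, 161.0, 93.0, 54.0, 31.0, 80.0, 0.0 m³/s.
ΣQ_DR = 529.0 m³/s.
With Δt = 1 h = 3600 s, V = ΣQ_DR · Δt = 529.0 × 3600 = 1.90 × 10^6 m³.

V ≈ 1.90 × 10^6 m³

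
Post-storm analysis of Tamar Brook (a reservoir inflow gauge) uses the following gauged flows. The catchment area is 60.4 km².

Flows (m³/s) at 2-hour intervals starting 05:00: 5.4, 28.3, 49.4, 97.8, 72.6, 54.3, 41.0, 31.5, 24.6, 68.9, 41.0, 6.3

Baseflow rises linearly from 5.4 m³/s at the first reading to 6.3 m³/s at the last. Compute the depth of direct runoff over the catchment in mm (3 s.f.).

d ≈ 53.7 mm

Direct runoff: 0.00, 22.82, 43.84, 92.15, 66.87, 48.49, 35.11, 25.53, 18.55, 62.76, 34.78, 0.00 m³/s; ΣQ_DR = 450.9 m³/s.
V = ΣQ_DR · Δt = 450.9 × 7200 s = 3.246 × 10^6 m³.
Over A = 60.4 km², depth = V / A = 53.7 mm.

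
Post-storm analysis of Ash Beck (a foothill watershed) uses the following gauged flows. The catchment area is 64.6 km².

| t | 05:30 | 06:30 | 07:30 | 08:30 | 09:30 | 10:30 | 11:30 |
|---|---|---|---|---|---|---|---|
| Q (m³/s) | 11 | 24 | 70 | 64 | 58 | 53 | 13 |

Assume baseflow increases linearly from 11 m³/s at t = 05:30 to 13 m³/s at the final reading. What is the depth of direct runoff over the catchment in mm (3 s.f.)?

d ≈ 11.6 mm

Direct runoff: 0.00, 12.67, 58.33, 52.00, 45.67, 40.33, 0.00 m³/s; ΣQ_DR = 209.0 m³/s.
V = ΣQ_DR · Δt = 209.0 × 3600 s = 7.524 × 10^5 m³.
Over A = 64.6 km², depth = V / A = 11.6 mm.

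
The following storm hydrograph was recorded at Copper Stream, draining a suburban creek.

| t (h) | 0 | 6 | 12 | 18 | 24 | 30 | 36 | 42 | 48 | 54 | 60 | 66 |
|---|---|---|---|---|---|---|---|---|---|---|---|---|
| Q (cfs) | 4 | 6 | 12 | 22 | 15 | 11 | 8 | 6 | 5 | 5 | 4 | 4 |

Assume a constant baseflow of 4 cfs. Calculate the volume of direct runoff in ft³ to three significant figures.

V ≈ 1.17 × 10^6 ft³

Direct-runoff ordinates (Q − Q_b): 0.0, 2.0, 8.0, 18.0, 11.0, 7.0, 4.0, 2.0, 1.0, 1.0, 0.0, 0.0 cfs.
ΣQ_DR = 54.00 cfs.
With Δt = 6 h = 21600 s, V = ΣQ_DR · Δt = 54.00 × 21600 = 1.17 × 10^6 ft³.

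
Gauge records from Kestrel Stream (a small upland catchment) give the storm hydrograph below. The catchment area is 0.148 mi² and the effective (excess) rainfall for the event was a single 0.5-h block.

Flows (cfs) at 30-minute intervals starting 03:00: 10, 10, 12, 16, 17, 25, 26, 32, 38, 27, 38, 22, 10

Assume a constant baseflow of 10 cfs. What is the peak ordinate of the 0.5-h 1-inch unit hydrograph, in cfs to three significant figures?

Direct runoff: 0.0, 0.0, 2.0, 6.0, 7.0, 15.0, 16.0, 22.0, 28.0, 17.0, 28.0, 12.0, 0.0 cfs; ΣQ_DR = 153.0 cfs, peak = 28.0 cfs.
Runoff depth d = ΣQ_DR·Δt / A = 153.0 × 1800 / (0.148 mi²) = 0.8010 in.
The 1-inch UH is the DRH scaled by (1 in)/d, so U_p = 28.0 × 1/0.8010 = 35.0 cfs.

U_p ≈ 35.0 cfs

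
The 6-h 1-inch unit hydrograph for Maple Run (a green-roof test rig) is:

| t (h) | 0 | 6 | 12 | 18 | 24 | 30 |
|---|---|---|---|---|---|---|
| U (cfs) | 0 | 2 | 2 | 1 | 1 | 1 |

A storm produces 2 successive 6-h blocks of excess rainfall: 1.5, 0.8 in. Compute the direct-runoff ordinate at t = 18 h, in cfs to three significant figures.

By discrete convolution, Q_j = Σ (P_i / 1 in) · U_{j−i}.
At t = 18 h (j=3): Q = (1.5/1)·1 + (0.8/1)·2 = 3.10 cfs.

Q ≈ 3.10 cfs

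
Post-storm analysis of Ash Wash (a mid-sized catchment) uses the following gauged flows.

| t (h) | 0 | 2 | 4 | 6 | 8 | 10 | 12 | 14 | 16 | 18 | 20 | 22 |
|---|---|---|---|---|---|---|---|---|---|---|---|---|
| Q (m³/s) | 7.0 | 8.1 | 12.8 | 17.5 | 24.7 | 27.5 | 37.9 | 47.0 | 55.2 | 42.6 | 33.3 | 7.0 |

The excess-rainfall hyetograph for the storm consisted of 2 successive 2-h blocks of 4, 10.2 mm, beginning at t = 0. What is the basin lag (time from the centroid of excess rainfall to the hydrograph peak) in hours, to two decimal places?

Centroid of excess rainfall: t_c = Σ P_i·t̄_i / ΣP_i = 2.4366 h (block centres at 1, 3 h).
Hydrograph peak occurs at t = 16 h, so basin lag t_L = 16 − 2.4366 = 13.56 h.

t_L ≈ 13.56 h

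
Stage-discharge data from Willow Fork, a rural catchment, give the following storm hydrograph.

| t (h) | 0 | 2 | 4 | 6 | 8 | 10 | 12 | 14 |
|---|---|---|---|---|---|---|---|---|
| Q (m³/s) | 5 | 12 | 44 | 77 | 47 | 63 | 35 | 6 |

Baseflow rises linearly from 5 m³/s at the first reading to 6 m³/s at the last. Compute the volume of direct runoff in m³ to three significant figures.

V ≈ 1.76 × 10^6 m³

Direct-runoff ordinates (Q − Q_b): 0.00, 6.86, 38.71, 71.57, 41.43, 57.29, 29.14, 0.00 m³/s.
ΣQ_DR = 245.0 m³/s.
With Δt = 2 h = 7200 s, V = ΣQ_DR · Δt = 245.0 × 7200 = 1.76 × 10^6 m³.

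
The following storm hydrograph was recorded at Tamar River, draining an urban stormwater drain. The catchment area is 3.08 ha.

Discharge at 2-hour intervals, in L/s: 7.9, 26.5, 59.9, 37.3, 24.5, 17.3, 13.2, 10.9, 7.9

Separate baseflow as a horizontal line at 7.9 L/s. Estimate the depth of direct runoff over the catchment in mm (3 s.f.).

Direct runoff: 0.0, 18.6, 52.0, 29.4, 16.6, 9.4, 5.3, 3.0, 0.0 L/s; ΣQ_DR = 134.3 L/s.
V = ΣQ_DR · Δt = 134.3 × 7200 s = 9.670 × 10^5 L.
Over A = 3.08 ha, depth = V / A = 31.4 mm.

d ≈ 31.4 mm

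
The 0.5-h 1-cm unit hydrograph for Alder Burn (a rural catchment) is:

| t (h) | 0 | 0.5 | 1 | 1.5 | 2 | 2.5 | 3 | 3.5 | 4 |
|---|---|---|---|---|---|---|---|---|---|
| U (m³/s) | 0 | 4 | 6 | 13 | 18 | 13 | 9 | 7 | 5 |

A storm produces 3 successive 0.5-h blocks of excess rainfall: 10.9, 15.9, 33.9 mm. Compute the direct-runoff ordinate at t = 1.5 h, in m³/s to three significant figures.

By discrete convolution, Q_j = Σ (P_i / 10 mm) · U_{j−i}.
At t = 1.5 h (j=3): Q = (10.9/10)·13 + (15.9/10)·6 + (33.9/10)·4 = 37.3 m³/s.

Q ≈ 37.3 m³/s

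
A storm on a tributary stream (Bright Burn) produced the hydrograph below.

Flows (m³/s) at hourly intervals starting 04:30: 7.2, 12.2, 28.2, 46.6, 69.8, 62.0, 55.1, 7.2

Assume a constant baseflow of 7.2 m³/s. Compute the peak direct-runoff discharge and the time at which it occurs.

Subtracting baseflow gives direct-runoff ordinates: 0.0, 5.0, 21.0, 39.4, 62.6, 54.8, 47.9, 0.0 m³/s.
The maximum is 62.6 m³/s, occurring at the reading for t = 08:30.

Q_p = 62.6 m³/s at t = 08:30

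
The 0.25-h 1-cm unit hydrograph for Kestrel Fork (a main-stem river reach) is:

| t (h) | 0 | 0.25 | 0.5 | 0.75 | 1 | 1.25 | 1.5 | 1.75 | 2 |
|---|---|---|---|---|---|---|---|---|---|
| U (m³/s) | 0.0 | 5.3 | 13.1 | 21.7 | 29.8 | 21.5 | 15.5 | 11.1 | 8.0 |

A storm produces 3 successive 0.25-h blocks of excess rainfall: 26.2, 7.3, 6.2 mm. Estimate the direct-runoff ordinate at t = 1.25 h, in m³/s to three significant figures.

By discrete convolution, Q_j = Σ (P_i / 10 mm) · U_{j−i}.
At t = 1.25 h (j=5): Q = (26.2/10)·21.5 + (7.3/10)·29.8 + (6.2/10)·21.7 = 91.5 m³/s.

Q ≈ 91.5 m³/s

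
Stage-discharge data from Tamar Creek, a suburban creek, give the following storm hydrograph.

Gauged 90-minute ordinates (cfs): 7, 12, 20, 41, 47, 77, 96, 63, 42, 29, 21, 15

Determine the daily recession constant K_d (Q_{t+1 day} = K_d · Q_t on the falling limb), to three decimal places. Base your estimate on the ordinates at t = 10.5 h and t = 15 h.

K_d ≈ 0.003

Between t = 10.5 h and t = 15 h the flow falls from 63 to 21 cfs over 3×1.5 h = 4.5 h.
Per-interval ratio K = (21/63)^(1/3) = 0.6934; K_d = K^(24/1.5) = 0.003.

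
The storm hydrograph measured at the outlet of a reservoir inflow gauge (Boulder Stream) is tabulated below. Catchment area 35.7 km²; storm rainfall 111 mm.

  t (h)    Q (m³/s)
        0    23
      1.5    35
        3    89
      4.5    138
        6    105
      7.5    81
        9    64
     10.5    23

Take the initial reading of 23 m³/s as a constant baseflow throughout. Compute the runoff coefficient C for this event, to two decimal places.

C ≈ 0.51

ΣQ_DR = 374.0 m³/s; V = ΣQ_DR·Δt = 2.020 × 10^6 m³.
Runoff depth d = V / A = 56.57 mm.
C = d / P = 56.57 / 111 = 0.51.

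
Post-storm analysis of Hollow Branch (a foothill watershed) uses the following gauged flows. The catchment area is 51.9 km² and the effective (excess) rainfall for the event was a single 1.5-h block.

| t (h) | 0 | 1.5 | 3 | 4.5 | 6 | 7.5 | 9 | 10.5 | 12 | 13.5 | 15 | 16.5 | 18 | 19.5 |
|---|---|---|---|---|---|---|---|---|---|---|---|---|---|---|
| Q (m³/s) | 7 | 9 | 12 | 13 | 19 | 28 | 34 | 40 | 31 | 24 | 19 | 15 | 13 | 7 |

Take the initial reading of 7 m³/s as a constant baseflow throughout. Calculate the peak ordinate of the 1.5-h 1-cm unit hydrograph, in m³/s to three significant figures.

U_p ≈ 18.3 m³/s

Direct runoff: 0.0, 2.0, 5.0, 6.0, 12.0, 21.0, 27.0, 33.0, 24.0, 17.0, 12.0, 8.0, 6.0, 0.0 m³/s; ΣQ_DR = 173.0 m³/s, peak = 33.0 m³/s.
Runoff depth d = ΣQ_DR·Δt / A = 173.0 × 5400 / (51.9 km²) = 18.00 mm.
The 1-cm UH is the DRH scaled by (10 mm)/d, so U_p = 33.0 × 10/18.00 = 18.3 m³/s.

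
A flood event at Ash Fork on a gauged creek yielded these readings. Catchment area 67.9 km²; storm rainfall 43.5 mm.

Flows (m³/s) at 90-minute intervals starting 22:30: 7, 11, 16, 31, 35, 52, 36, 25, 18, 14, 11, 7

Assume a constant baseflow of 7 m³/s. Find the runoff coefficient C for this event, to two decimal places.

ΣQ_DR = 179.0 m³/s; V = ΣQ_DR·Δt = 9.666 × 10^5 m³.
Runoff depth d = V / A = 14.24 mm.
C = d / P = 14.24 / 43.5 = 0.33.

C ≈ 0.33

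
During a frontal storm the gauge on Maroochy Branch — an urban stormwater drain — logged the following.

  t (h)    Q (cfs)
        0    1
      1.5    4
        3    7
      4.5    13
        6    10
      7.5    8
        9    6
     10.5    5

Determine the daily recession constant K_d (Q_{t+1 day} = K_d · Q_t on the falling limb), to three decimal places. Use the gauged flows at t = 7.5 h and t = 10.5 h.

Between t = 7.5 h and t = 10.5 h the flow falls from 8 to 5 cfs over 2×1.5 h = 3 h.
Per-interval ratio K = (5/8)^(1/2) = 0.7906; K_d = K^(24/1.5) = 0.023.

K_d ≈ 0.023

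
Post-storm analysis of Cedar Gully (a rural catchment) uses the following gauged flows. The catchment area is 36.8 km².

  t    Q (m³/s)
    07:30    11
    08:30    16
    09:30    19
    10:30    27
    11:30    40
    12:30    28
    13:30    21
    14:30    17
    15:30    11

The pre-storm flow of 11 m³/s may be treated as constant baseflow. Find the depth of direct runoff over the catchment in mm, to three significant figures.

Direct runoff: 0.0, 5.0, 8.0, 16.0, 29.0, 17.0, 10.0, 6.0, 0.0 m³/s; ΣQ_DR = 91.00 m³/s.
V = ΣQ_DR · Δt = 91.00 × 3600 s = 3.276 × 10^5 m³.
Over A = 36.8 km², depth = V / A = 8.90 mm.

d ≈ 8.90 mm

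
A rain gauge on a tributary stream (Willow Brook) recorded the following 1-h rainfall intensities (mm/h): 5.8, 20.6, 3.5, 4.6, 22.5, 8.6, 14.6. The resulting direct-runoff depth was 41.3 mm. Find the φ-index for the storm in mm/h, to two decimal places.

Only the 4 blocks with intensity above φ contribute runoff: 20.6, 22.5, 8.6, 14.6 mm/h.
Σ(I−φ)·Δt = d  ⇒  (20.6+22.5+8.6+14.6 − 4φ)·1 = 41.3
φ = (66.30 − 41.3/1) / 4 = 6.25 mm/h.

φ ≈ 6.25 mm/h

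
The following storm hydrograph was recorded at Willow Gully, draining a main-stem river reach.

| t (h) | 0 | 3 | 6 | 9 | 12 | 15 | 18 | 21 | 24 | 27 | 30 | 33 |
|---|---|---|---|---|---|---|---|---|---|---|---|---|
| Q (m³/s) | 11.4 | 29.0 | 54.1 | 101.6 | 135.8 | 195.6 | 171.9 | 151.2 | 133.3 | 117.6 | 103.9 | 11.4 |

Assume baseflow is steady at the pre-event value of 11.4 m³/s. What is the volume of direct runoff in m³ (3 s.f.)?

Direct-runoff ordinates (Q − Q_b): 0.0, 17.6, 42.7, 90.2, 124.4, 184.2, 160.5, 139.8, 121.9, 106.2, 92.5, 0.0 m³/s.
ΣQ_DR = 1080 m³/s.
With Δt = 3 h = 10800 s, V = ΣQ_DR · Δt = 1080 × 10800 = 1.17 × 10^7 m³.

V ≈ 1.17 × 10^7 m³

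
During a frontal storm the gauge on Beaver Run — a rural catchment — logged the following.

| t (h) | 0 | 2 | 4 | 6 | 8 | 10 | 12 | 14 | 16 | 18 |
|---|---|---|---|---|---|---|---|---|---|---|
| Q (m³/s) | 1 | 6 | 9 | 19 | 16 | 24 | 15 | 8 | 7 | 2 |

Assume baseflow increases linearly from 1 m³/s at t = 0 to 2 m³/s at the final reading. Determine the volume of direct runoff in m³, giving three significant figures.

V ≈ 6.62 × 10^5 m³

Direct-runoff ordinates (Q − Q_b): 0.00, 4.89, 7.78, 17.67, 14.56, 22.44, 13.33, 6.22, 5.11, 0.00 m³/s.
ΣQ_DR = 92.00 m³/s.
With Δt = 2 h = 7200 s, V = ΣQ_DR · Δt = 92.00 × 7200 = 6.62 × 10^5 m³.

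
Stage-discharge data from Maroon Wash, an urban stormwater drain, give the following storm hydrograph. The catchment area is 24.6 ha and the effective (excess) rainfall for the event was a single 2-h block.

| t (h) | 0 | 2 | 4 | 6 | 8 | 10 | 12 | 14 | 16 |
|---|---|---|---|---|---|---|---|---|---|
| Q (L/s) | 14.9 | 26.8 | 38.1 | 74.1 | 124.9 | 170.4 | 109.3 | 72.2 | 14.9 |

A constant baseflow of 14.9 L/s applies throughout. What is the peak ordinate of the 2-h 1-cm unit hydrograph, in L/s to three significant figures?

Direct runoff: 0.0, 11.9, 23.2, 59.2, 110.0, 155.5, 94.4, 57.3, 0.0 L/s; ΣQ_DR = 511.5 L/s, peak = 155.5 L/s.
Runoff depth d = ΣQ_DR·Δt / A = 511.5 × 7200 / (24.6 ha) = 14.97 mm.
The 1-cm UH is the DRH scaled by (10 mm)/d, so U_p = 155.5 × 10/14.97 = 104 L/s.

U_p ≈ 104 L/s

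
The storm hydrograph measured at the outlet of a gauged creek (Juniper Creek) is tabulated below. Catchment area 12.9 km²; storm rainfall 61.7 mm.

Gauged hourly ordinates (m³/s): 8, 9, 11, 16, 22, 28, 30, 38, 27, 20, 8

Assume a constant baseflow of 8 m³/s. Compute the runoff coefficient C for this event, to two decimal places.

ΣQ_DR = 129.0 m³/s; V = ΣQ_DR·Δt = 4.644 × 10^5 m³.
Runoff depth d = V / A = 36.00 mm.
C = d / P = 36.00 / 61.7 = 0.58.

C ≈ 0.58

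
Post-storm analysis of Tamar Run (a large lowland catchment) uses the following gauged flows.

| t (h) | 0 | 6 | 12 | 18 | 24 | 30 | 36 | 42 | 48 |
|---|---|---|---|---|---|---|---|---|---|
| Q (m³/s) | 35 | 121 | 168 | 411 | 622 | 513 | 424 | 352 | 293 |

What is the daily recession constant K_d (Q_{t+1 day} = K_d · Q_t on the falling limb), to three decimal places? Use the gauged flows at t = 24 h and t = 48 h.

K_d ≈ 0.471

Between t = 24 h and t = 48 h the flow falls from 622 to 293 m³/s over 4×6 h = 24 h.
Per-interval ratio K = (293/622)^(1/4) = 0.8285; K_d = K^(24/6) = 0.471.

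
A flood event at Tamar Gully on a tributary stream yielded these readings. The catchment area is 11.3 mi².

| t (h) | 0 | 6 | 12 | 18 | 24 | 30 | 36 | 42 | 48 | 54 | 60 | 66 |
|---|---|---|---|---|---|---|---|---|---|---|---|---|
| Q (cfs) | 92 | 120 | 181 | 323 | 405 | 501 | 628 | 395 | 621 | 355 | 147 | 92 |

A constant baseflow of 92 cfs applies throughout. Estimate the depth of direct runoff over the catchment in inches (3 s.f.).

d ≈ 2.27 in

Direct runoff: 0.0, 28.0, 89.0, 231.0, 313.0, 409.0, 536.0, 303.0, 529.0, 263.0, 55.0, 0.0 cfs; ΣQ_DR = 2756 cfs.
V = ΣQ_DR · Δt = 2756 × 21600 s = 5.953 × 10^7 ft³.
Over A = 11.3 mi², depth = V / A = 2.27 in.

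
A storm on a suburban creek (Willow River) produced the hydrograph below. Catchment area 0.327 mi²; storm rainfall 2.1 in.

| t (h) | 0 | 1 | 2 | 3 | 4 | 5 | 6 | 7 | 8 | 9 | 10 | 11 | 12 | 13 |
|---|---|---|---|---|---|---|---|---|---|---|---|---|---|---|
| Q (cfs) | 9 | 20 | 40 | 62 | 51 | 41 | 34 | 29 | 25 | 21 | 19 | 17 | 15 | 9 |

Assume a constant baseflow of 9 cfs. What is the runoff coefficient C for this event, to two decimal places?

C ≈ 0.60

ΣQ_DR = 266.0 cfs; V = ΣQ_DR·Δt = 9.576 × 10^5 ft³.
Runoff depth d = V / A = 1.261 in.
C = d / P = 1.261 / 2.1 = 0.60.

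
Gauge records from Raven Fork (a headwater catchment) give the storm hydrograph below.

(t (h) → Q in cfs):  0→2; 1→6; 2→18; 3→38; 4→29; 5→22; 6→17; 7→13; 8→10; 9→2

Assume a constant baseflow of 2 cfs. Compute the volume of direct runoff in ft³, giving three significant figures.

V ≈ 4.93 × 10^5 ft³

Direct-runoff ordinates (Q − Q_b): 0.0, 4.0, 16.0, 36.0, 27.0, 20.0, 15.0, 11.0, 8.0, 0.0 cfs.
ΣQ_DR = 137.0 cfs.
With Δt = 1 h = 3600 s, V = ΣQ_DR · Δt = 137.0 × 3600 = 4.93 × 10^5 ft³.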